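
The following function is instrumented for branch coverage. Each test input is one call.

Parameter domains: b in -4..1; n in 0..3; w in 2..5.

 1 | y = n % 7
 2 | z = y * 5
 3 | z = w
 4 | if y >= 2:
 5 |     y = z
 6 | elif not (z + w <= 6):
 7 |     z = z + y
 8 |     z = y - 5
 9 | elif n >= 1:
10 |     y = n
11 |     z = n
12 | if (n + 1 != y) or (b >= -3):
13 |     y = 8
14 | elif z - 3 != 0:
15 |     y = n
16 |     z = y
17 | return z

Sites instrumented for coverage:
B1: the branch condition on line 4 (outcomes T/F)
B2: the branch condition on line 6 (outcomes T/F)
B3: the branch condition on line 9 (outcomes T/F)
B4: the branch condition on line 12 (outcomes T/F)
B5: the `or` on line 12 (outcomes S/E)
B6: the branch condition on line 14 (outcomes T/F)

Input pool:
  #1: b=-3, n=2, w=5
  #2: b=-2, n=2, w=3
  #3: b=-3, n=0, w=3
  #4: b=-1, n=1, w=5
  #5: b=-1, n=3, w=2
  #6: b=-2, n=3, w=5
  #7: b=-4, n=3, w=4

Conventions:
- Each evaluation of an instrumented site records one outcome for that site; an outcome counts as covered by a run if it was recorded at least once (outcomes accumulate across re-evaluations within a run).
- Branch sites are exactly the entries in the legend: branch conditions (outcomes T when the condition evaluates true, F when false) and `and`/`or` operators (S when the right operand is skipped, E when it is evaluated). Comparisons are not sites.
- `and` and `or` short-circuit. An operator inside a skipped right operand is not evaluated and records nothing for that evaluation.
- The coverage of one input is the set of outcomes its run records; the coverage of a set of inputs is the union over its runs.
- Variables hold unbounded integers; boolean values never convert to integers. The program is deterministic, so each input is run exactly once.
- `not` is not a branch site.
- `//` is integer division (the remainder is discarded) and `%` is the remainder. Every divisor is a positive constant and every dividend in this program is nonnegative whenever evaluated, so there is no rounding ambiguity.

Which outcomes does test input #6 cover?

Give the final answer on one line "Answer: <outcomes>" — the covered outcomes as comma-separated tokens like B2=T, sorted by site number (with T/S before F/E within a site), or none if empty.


Simulating input #6 (b=-2, n=3, w=5) step by step:
  B1->T, B5->S, B4->T
as a set, this run covers: B1=T, B4=T, B5=S
Answer: B1=T, B4=T, B5=S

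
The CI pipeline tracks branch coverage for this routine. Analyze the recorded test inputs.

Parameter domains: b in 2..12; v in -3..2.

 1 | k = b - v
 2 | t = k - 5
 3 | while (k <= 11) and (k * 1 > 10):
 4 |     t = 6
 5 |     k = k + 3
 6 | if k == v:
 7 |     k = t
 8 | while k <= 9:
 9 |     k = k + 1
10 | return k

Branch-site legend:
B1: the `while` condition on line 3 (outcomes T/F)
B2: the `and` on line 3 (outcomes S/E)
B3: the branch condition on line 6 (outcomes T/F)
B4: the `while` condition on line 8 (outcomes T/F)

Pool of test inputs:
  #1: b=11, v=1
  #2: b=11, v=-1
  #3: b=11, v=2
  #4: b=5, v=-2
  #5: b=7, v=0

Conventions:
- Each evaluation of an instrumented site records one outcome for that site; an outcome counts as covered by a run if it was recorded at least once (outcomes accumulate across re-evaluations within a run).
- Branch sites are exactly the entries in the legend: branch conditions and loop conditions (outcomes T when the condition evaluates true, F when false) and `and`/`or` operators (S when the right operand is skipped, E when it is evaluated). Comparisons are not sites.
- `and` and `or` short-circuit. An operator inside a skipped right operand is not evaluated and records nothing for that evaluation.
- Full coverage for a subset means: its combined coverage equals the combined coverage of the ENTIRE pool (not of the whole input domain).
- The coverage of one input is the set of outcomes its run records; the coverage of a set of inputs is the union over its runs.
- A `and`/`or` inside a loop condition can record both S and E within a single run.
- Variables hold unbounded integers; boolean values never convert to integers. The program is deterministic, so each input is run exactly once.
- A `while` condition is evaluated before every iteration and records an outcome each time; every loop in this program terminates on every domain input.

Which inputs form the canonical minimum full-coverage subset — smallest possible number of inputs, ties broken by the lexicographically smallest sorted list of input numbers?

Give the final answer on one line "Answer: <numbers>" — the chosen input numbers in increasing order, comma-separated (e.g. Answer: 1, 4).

#1 (b=11, v=1) -> covered: B1=F, B2=E, B3=F, B4=F
#2 (b=11, v=-1) -> covered: B1=F, B2=S, B3=F, B4=F
#3 (b=11, v=2) -> covered: B1=F, B2=E, B3=F, B4=T, B4=F
#4 (b=5, v=-2) -> covered: B1=F, B2=E, B3=F, B4=T, B4=F
#5 (b=7, v=0) -> covered: B1=F, B2=E, B3=F, B4=T, B4=F
the full pool covers 6 outcomes: B1=F, B2=S, B2=E, B3=F, B4=T, B4=F
size 1 is not enough: best union over all size-1 subsets is 5/6
at size 2, {2, 3} reaches all 6 outcomes; every lexicographically earlier size-2 subset fails

Answer: 2, 3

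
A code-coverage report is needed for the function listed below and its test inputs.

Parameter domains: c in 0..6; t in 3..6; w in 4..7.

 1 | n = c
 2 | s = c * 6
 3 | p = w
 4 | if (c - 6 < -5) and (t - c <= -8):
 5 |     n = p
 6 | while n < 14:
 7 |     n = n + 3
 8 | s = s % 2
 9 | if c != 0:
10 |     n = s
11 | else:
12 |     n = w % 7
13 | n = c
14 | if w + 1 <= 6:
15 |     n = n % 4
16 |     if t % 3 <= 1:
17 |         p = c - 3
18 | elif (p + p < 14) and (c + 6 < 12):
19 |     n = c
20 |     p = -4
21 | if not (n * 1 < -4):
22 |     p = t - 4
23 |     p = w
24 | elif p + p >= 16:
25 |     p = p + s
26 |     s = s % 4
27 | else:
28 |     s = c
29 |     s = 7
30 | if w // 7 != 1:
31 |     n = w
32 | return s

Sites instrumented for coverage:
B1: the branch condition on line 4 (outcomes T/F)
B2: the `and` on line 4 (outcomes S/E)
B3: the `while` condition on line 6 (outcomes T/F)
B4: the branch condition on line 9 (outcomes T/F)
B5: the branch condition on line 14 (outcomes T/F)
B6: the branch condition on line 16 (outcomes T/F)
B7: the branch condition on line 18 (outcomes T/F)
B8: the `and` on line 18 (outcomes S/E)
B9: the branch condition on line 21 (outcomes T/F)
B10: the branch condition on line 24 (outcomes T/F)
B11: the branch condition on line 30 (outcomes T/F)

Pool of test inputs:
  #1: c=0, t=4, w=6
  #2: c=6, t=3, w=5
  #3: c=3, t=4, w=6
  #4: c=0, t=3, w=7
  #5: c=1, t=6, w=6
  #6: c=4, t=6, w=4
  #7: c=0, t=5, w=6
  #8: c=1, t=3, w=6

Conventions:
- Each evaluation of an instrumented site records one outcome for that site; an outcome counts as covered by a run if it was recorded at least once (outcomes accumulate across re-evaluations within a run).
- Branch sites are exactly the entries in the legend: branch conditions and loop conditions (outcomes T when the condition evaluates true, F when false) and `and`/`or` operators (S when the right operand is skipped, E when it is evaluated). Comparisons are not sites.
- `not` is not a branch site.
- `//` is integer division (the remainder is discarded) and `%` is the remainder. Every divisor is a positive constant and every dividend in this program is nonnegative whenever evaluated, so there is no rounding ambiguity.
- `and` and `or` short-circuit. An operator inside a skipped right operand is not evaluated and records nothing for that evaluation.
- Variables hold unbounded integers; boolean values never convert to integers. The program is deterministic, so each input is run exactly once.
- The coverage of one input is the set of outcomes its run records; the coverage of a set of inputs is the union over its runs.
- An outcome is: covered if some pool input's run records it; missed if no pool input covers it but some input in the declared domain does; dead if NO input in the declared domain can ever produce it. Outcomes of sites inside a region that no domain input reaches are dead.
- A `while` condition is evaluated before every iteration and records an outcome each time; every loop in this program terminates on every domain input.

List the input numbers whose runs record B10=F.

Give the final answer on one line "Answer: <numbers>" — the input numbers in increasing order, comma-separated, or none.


input #1 (c=0, t=4, w=6): misses B10=F
input #2 (c=6, t=3, w=5): misses B10=F
input #3 (c=3, t=4, w=6): misses B10=F
input #4 (c=0, t=3, w=7): misses B10=F
input #5 (c=1, t=6, w=6): misses B10=F
input #6 (c=4, t=6, w=4): misses B10=F
input #7 (c=0, t=5, w=6): misses B10=F
input #8 (c=1, t=3, w=6): misses B10=F
Answer: none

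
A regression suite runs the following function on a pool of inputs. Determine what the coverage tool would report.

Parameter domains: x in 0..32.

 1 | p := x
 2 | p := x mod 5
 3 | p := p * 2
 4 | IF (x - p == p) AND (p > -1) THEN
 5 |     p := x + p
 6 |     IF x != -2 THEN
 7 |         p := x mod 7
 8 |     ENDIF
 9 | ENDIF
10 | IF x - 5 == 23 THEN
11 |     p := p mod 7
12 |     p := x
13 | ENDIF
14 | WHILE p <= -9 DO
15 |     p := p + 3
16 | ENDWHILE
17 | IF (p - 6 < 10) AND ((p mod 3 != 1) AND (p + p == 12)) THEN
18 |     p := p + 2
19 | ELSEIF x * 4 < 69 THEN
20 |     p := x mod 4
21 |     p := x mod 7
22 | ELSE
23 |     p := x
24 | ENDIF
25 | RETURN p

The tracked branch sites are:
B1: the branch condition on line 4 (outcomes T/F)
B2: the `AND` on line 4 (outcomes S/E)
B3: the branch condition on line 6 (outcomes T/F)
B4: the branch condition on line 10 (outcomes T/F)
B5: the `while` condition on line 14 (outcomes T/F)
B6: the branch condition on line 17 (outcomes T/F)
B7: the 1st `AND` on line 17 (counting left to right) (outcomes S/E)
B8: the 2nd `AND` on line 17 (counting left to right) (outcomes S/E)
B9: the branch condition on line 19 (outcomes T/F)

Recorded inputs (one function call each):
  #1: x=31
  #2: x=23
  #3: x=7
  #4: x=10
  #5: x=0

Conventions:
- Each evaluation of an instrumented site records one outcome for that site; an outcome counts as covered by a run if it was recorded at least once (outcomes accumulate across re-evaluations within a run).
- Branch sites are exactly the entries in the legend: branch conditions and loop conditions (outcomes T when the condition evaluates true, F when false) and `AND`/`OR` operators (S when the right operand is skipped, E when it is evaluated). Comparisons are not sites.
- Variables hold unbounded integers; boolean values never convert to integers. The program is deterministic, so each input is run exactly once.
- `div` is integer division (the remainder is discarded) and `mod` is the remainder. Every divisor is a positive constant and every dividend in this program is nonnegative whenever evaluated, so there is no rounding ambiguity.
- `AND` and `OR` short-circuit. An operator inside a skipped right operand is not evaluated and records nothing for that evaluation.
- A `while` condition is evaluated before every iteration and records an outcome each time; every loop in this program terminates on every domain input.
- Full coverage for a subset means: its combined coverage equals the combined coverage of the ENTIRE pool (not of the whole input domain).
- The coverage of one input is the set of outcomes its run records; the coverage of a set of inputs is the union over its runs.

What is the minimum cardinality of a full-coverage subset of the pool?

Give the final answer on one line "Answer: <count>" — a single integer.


input #1, x=31: events B2->S, B1->F, B4->F, B5->F, B7->E, B8->E, B6->F, B9->F; outcomes B1=F, B2=S, B4=F, B5=F, B6=F, B7=E, B8=E, B9=F
input #2, x=23: events B2->S, B1->F, B4->F, B5->F, B7->E, B8->E, B6->T; outcomes B1=F, B2=S, B4=F, B5=F, B6=T, B7=E, B8=E
input #3, x=7: events B2->S, B1->F, B4->F, B5->F, B7->E, B8->S, B6->F, B9->T; outcomes B1=F, B2=S, B4=F, B5=F, B6=F, B7=E, B8=S, B9=T
input #4, x=10: events B2->S, B1->F, B4->F, B5->F, B7->E, B8->E, B6->F, B9->T; outcomes B1=F, B2=S, B4=F, B5=F, B6=F, B7=E, B8=E, B9=T
input #5, x=0: events B2->E, B1->T, B3->T, B4->F, B5->F, B7->E, B8->E, B6->F, B9->T; outcomes B1=T, B2=E, B3=T, B4=F, B5=F, B6=F, B7=E, B8=E, B9=T
the full pool covers 14 outcomes: B1=T, B1=F, B2=S, B2=E, B3=T, B4=F, B5=F, B6=T, B6=F, B7=E, B8=S, B8=E, B9=T, B9=F
checked all size-1 subsets: none covers 14 outcomes (max 9/14)
checked all size-2 subsets: none covers 14 outcomes (max 12/14)
checked all size-3 subsets: none covers 14 outcomes (max 13/14)
at size 4, {1, 2, 3, 5} reaches all 14 outcomes; every lexicographically earlier size-4 subset fails
Answer: 4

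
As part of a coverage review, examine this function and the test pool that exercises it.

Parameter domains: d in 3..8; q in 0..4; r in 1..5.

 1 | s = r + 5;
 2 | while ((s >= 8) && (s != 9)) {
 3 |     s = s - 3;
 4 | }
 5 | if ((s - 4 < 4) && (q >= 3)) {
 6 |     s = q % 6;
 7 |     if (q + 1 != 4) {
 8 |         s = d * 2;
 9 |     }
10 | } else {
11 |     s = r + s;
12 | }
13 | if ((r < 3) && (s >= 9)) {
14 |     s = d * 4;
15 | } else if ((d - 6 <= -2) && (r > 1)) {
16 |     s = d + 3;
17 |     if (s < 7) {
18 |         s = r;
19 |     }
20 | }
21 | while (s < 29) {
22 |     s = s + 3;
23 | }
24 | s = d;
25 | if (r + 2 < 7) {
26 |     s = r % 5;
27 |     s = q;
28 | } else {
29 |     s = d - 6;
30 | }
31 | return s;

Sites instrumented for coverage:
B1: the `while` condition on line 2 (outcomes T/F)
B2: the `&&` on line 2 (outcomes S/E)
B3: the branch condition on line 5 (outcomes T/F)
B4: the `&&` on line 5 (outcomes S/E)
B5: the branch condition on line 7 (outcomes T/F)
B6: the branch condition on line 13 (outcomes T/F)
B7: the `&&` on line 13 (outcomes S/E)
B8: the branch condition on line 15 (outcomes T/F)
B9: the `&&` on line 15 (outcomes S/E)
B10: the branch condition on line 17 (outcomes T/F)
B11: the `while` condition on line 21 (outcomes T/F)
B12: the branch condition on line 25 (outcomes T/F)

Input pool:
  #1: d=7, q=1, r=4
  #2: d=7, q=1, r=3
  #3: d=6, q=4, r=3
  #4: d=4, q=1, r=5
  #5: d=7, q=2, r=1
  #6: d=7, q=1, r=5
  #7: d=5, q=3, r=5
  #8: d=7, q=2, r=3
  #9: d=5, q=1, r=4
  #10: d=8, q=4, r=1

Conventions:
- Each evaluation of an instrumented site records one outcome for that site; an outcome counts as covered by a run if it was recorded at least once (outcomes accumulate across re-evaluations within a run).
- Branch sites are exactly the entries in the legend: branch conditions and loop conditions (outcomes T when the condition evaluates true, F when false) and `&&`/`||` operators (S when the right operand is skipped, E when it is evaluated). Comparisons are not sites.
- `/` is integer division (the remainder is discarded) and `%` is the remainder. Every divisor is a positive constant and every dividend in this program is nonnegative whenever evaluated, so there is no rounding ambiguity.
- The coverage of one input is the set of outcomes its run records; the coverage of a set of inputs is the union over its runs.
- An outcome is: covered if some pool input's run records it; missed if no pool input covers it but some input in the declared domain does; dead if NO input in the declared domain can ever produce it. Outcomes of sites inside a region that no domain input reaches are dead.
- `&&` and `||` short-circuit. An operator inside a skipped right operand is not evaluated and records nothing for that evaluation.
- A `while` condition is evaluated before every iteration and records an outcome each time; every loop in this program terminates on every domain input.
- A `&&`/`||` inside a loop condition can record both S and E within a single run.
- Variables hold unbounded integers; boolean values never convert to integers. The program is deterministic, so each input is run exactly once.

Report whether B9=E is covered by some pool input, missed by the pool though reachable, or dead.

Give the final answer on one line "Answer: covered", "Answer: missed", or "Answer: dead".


B9=E is recorded by pool input(s) 4 -> covered
Answer: covered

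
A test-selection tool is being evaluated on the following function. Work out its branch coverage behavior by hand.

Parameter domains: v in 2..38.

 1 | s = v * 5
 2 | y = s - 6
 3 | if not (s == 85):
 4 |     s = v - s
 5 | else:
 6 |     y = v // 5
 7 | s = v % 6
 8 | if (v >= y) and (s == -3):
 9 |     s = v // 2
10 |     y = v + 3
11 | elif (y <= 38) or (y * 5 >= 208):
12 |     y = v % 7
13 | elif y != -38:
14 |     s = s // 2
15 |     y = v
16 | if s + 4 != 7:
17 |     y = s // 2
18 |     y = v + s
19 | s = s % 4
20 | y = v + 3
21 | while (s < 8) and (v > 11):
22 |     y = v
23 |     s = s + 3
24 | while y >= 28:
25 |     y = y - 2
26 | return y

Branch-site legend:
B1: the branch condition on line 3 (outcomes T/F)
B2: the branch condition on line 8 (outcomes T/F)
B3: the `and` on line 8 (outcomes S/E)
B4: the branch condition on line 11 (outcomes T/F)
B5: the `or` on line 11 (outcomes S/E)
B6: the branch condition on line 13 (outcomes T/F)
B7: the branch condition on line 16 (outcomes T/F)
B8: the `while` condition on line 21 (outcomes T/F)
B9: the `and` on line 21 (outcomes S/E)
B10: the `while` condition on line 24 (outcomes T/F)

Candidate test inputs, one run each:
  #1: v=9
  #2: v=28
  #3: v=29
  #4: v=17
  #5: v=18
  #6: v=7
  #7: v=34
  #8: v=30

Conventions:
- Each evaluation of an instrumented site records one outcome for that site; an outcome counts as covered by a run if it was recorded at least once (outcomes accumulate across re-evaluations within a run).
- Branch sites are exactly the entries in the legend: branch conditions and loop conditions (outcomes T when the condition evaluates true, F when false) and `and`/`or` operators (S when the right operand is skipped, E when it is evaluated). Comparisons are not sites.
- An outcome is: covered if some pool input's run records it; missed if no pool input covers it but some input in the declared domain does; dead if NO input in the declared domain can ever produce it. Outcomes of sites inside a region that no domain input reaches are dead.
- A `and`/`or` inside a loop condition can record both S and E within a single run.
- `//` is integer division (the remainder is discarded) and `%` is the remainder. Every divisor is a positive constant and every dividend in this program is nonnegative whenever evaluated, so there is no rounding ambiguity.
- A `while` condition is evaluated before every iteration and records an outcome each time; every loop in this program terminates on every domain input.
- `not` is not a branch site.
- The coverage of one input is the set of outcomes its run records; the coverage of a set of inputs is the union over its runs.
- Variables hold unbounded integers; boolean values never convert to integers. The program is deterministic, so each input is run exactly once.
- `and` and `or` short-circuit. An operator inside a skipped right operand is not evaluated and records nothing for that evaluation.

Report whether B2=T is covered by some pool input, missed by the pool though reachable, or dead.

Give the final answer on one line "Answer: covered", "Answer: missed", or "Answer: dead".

no pool input records B2=T
checking all 37 inputs in the declared domain: B2=T is never recorded -> dead

Answer: dead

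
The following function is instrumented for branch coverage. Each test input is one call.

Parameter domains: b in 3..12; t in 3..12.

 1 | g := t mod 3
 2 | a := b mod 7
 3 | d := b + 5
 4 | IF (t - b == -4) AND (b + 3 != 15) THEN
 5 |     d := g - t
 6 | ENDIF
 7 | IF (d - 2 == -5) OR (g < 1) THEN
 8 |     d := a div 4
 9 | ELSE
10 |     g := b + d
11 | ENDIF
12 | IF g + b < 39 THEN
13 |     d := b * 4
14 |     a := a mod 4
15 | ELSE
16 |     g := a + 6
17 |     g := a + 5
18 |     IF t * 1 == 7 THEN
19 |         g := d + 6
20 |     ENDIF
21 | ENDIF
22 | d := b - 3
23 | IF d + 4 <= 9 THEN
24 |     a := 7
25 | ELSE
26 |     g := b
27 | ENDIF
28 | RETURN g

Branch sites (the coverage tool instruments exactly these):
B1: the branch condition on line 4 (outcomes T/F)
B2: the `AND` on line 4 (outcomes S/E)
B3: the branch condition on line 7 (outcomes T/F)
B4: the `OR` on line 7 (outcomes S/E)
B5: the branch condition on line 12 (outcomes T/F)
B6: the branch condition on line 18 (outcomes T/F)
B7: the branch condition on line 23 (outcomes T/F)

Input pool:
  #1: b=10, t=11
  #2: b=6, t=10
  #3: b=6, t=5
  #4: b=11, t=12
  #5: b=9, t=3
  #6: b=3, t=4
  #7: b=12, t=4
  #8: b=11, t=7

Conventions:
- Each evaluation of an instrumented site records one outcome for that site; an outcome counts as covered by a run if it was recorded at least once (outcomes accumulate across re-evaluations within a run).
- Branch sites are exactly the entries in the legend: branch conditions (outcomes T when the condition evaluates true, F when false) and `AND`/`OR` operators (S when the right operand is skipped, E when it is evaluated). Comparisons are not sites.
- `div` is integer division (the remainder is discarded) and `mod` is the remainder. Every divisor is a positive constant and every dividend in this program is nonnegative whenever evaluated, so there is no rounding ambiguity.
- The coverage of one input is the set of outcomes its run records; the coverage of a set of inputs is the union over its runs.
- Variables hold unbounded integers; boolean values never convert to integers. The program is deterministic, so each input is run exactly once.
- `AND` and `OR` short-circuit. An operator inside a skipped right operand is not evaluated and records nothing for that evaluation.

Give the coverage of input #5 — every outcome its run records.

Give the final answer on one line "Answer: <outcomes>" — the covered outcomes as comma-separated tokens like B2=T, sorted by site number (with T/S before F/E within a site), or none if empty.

Running input #5 (b=9, t=3), event by event:
  B2->S, B1->F, B4->E, B3->T, B5->T, B7->F
as a set, this run covers: B1=F, B2=S, B3=T, B4=E, B5=T, B7=F

Answer: B1=F, B2=S, B3=T, B4=E, B5=T, B7=F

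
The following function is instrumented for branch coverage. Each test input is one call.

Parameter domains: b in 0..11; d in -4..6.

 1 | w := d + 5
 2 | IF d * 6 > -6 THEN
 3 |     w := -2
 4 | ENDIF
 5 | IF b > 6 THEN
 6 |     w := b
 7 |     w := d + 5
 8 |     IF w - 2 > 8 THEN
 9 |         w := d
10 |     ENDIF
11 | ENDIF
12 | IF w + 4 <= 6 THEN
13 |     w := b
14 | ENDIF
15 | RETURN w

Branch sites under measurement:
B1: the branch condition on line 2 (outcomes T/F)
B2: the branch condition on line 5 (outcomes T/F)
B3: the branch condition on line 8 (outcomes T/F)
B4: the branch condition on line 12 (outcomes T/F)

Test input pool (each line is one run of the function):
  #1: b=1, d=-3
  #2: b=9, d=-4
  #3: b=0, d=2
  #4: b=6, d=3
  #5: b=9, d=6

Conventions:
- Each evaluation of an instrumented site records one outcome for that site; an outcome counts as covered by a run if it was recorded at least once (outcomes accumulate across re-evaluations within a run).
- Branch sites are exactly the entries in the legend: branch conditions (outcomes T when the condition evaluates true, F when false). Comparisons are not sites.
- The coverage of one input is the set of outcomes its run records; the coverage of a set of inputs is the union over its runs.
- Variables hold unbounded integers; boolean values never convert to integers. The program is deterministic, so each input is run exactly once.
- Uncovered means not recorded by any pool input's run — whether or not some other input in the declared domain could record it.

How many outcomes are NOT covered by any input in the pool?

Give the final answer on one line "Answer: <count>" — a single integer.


test 1 (b=1, d=-3) fires B1->F, B2->F, B4->T; hits B1=F, B2=F, B4=T
test 2 (b=9, d=-4) fires B1->F, B2->T, B3->F, B4->T; hits B1=F, B2=T, B3=F, B4=T
test 3 (b=0, d=2) fires B1->T, B2->F, B4->T; hits B1=T, B2=F, B4=T
test 4 (b=6, d=3) fires B1->T, B2->F, B4->T; hits B1=T, B2=F, B4=T
test 5 (b=9, d=6) fires B1->T, B2->T, B3->T, B4->F; hits B1=T, B2=T, B3=T, B4=F
union over the pool: B1=T, B1=F, B2=T, B2=F, B3=T, B3=F, B4=T, B4=F
uncovered (0 of 8): none
Answer: 0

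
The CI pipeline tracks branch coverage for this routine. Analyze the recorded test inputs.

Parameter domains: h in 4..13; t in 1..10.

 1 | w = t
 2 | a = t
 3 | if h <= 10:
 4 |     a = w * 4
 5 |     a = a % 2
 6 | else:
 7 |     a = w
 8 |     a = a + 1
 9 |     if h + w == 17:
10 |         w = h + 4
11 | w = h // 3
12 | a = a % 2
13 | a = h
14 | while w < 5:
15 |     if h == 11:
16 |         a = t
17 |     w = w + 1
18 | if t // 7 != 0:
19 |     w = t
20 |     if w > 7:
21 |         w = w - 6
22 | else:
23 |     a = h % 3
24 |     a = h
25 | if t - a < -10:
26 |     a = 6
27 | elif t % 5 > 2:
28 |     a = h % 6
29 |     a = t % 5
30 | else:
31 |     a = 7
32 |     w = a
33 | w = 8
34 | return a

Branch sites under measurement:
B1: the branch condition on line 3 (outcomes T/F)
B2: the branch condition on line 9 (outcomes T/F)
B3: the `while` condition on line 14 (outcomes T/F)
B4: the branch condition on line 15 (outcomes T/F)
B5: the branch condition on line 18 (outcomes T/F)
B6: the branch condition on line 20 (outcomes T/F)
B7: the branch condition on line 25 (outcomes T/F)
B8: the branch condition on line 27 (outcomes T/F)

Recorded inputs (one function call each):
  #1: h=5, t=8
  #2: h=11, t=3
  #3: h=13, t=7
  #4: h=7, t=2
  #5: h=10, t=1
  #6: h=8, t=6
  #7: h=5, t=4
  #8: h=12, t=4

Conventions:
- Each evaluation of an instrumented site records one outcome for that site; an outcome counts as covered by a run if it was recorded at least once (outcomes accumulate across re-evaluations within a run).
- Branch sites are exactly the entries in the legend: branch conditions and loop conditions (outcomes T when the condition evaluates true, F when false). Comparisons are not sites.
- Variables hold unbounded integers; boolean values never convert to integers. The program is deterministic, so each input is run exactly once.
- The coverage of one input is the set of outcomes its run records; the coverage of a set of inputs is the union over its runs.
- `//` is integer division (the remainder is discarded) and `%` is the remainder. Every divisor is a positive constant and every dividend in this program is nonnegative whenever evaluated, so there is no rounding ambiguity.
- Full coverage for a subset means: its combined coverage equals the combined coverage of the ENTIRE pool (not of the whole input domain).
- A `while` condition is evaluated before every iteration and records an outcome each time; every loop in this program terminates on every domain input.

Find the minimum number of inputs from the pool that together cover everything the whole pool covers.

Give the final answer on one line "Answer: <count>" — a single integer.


run #1 (h=5, t=8) runs B1->T, B3->T, B4->F, B3->T, B4->F, B3->T, B4->F, B3->T, B4->F, B3->F, B5->T, B6->T, B7->F, B8->T; records B1=T, B3=T, B3=F, B4=F, B5=T, B6=T, B7=F, B8=T
run #2 (h=11, t=3) runs B1->F, B2->F, B3->T, B4->T, B3->T, B4->T, B3->F, B5->F, B7->F, B8->T; records B1=F, B2=F, B3=T, B3=F, B4=T, B5=F, B7=F, B8=T
run #3 (h=13, t=7) runs B1->F, B2->F, B3->T, B4->F, B3->F, B5->T, B6->F, B7->F, B8->F; records B1=F, B2=F, B3=T, B3=F, B4=F, B5=T, B6=F, B7=F, B8=F
run #4 (h=7, t=2) runs B1->T, B3->T, B4->F, B3->T, B4->F, B3->T, B4->F, B3->F, B5->F, B7->F, B8->F; records B1=T, B3=T, B3=F, B4=F, B5=F, B7=F, B8=F
run #5 (h=10, t=1) runs B1->T, B3->T, B4->F, B3->T, B4->F, B3->F, B5->F, B7->F, B8->F; records B1=T, B3=T, B3=F, B4=F, B5=F, B7=F, B8=F
run #6 (h=8, t=6) runs B1->T, B3->T, B4->F, B3->T, B4->F, B3->T, B4->F, B3->F, B5->F, B7->F, B8->F; records B1=T, B3=T, B3=F, B4=F, B5=F, B7=F, B8=F
run #7 (h=5, t=4) runs B1->T, B3->T, B4->F, B3->T, B4->F, B3->T, B4->F, B3->T, B4->F, B3->F, B5->F, B7->F, B8->T; records B1=T, B3=T, B3=F, B4=F, B5=F, B7=F, B8=T
run #8 (h=12, t=4) runs B1->F, B2->F, B3->T, B4->F, B3->F, B5->F, B7->F, B8->T; records B1=F, B2=F, B3=T, B3=F, B4=F, B5=F, B7=F, B8=T
the full pool covers 14 outcomes: B1=T, B1=F, B2=F, B3=T, B3=F, B4=T, B4=F, B5=T, B5=F, B6=T, B6=F, B7=F, B8=T, B8=F
every size-1 subset falls short of the 14 outcomes (best: 9/14)
every size-2 subset falls short of the 14 outcomes (best: 12/14)
at size 3, {1, 2, 3} reaches all 14 outcomes; every lexicographically earlier size-3 subset fails
Answer: 3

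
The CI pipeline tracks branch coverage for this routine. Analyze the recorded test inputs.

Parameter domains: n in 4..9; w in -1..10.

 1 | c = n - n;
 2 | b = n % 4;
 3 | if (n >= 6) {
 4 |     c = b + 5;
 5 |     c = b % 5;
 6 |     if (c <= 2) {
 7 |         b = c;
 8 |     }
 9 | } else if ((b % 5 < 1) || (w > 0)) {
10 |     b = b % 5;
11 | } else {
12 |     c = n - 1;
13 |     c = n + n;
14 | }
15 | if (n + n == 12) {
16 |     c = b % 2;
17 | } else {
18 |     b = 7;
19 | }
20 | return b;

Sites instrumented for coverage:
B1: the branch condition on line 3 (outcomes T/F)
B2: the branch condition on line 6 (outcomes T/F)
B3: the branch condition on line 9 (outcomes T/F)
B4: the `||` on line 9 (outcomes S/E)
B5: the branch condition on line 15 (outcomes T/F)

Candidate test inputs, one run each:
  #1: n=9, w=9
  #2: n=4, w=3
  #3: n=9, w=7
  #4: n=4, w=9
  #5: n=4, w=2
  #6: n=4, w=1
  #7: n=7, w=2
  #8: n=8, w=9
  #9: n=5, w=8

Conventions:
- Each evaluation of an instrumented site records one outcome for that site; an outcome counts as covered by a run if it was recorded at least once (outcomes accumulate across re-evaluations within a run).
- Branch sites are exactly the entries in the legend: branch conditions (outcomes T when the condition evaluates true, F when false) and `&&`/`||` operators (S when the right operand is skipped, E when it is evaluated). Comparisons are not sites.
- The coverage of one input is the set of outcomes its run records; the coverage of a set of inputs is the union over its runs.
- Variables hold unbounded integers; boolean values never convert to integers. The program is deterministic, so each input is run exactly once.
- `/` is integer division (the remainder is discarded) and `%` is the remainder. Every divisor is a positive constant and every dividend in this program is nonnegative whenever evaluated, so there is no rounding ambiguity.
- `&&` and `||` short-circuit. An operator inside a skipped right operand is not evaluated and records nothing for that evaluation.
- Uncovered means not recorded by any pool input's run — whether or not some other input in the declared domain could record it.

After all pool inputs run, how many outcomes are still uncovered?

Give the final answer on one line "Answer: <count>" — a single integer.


input #1, n=9, w=9: events B1->T, B2->T, B5->F; outcomes B1=T, B2=T, B5=F
input #2, n=4, w=3: events B1->F, B4->S, B3->T, B5->F; outcomes B1=F, B3=T, B4=S, B5=F
input #3, n=9, w=7: events B1->T, B2->T, B5->F; outcomes B1=T, B2=T, B5=F
input #4, n=4, w=9: events B1->F, B4->S, B3->T, B5->F; outcomes B1=F, B3=T, B4=S, B5=F
input #5, n=4, w=2: events B1->F, B4->S, B3->T, B5->F; outcomes B1=F, B3=T, B4=S, B5=F
input #6, n=4, w=1: events B1->F, B4->S, B3->T, B5->F; outcomes B1=F, B3=T, B4=S, B5=F
input #7, n=7, w=2: events B1->T, B2->F, B5->F; outcomes B1=T, B2=F, B5=F
input #8, n=8, w=9: events B1->T, B2->T, B5->F; outcomes B1=T, B2=T, B5=F
input #9, n=5, w=8: events B1->F, B4->E, B3->T, B5->F; outcomes B1=F, B3=T, B4=E, B5=F
union over the pool: B1=T, B1=F, B2=T, B2=F, B3=T, B4=S, B4=E, B5=F
uncovered (2 of 10): B3=F, B5=T
Answer: 2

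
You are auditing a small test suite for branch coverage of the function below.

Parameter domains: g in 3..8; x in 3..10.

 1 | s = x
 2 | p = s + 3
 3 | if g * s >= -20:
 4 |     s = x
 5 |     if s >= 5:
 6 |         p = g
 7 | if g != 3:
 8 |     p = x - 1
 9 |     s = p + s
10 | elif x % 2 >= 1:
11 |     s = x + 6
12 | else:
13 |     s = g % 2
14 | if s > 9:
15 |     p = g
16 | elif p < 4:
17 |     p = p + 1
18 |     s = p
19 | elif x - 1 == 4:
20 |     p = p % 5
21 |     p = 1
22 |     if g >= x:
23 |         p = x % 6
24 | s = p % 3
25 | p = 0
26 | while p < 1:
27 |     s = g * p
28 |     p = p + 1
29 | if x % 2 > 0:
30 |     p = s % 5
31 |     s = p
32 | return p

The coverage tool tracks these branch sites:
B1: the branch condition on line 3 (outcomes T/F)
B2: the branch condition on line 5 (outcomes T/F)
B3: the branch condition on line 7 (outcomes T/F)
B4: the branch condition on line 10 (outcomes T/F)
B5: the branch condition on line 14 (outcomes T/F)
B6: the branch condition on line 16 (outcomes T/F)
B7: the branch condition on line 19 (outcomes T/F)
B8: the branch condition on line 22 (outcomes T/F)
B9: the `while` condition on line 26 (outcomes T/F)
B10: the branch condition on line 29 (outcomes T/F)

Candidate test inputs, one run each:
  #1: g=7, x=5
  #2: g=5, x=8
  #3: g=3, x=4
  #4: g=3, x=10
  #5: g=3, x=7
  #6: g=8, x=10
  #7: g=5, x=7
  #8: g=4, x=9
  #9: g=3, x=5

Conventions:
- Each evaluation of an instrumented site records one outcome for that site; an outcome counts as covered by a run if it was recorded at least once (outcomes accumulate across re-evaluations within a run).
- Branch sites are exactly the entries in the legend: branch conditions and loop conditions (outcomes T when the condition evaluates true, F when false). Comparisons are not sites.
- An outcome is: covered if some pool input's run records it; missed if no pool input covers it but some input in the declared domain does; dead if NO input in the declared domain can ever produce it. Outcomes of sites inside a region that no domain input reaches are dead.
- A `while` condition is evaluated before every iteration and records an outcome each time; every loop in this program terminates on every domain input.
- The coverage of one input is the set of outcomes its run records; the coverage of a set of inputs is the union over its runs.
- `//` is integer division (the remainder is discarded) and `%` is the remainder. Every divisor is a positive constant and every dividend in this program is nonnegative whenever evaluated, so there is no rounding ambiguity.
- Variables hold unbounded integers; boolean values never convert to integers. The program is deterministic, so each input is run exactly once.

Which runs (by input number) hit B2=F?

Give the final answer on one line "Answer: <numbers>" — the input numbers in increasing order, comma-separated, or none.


input #1 (g=7, x=5): does not record B2=F
input #2 (g=5, x=8): does not record B2=F
input #3 (g=3, x=4): records B2=F
input #4 (g=3, x=10): does not record B2=F
input #5 (g=3, x=7): does not record B2=F
input #6 (g=8, x=10): does not record B2=F
input #7 (g=5, x=7): does not record B2=F
input #8 (g=4, x=9): does not record B2=F
input #9 (g=3, x=5): does not record B2=F
Answer: 3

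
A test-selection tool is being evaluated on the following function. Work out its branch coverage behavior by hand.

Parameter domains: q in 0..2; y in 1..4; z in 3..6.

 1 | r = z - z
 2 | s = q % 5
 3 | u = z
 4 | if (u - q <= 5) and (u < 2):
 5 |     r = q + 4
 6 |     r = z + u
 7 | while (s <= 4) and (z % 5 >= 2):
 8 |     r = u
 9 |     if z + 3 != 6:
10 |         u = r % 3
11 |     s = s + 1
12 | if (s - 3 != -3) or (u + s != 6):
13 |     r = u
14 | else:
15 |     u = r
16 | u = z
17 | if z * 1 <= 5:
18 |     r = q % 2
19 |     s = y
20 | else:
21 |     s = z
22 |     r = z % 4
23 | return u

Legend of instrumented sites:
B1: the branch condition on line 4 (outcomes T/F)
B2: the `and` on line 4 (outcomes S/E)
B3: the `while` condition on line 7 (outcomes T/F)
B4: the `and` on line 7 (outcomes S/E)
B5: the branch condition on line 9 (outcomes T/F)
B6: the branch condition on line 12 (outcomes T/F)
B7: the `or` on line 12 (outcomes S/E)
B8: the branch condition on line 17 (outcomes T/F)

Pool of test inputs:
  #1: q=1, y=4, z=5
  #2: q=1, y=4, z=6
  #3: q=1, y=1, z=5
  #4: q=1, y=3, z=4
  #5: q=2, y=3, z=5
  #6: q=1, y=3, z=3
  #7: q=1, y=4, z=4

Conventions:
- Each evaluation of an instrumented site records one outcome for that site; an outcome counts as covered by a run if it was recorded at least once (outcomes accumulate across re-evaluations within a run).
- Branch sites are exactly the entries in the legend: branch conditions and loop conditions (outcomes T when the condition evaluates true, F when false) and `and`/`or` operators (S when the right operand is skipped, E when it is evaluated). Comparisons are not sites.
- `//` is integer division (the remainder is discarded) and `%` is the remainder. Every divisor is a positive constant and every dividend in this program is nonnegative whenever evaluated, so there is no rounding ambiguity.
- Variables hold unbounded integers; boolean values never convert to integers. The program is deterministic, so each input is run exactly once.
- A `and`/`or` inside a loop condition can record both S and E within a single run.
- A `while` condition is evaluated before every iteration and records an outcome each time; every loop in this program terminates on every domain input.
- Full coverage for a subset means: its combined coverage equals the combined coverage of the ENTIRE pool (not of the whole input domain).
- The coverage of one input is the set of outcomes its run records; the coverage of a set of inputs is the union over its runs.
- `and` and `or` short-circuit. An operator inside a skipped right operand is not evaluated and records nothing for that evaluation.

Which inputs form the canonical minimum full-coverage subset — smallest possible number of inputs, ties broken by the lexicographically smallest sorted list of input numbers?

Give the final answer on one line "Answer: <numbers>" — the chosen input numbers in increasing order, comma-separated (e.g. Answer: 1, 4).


input #1 (q=1, y=4, z=5): events B2->E, B1->F, B4->E, B3->F, B7->S, B6->T, B8->T; covers B1=F, B2=E, B3=F, B4=E, B6=T, B7=S, B8=T
input #2 (q=1, y=4, z=6): events B2->E, B1->F, B4->E, B3->F, B7->S, B6->T, B8->F; covers B1=F, B2=E, B3=F, B4=E, B6=T, B7=S, B8=F
input #3 (q=1, y=1, z=5): events B2->E, B1->F, B4->E, B3->F, B7->S, B6->T, B8->T; covers B1=F, B2=E, B3=F, B4=E, B6=T, B7=S, B8=T
input #4 (q=1, y=3, z=4): events B2->E, B1->F, B4->E, B3->T, B5->T, B4->E, B3->T, B5->T, B4->E, B3->T, B5->T, B4->E, B3->T, B5->T, ...; covers B1=F, B2=E, B3=T, B3=F, B4=S, B4=E, B5=T, B6=T, B7=S, B8=T
input #5 (q=2, y=3, z=5): events B2->E, B1->F, B4->E, B3->F, B7->S, B6->T, B8->T; covers B1=F, B2=E, B3=F, B4=E, B6=T, B7=S, B8=T
input #6 (q=1, y=3, z=3): events B2->E, B1->F, B4->E, B3->T, B5->F, B4->E, B3->T, B5->F, B4->E, B3->T, B5->F, B4->E, B3->T, B5->F, ...; covers B1=F, B2=E, B3=T, B3=F, B4=S, B4=E, B5=F, B6=T, B7=S, B8=T
input #7 (q=1, y=4, z=4): events B2->E, B1->F, B4->E, B3->T, B5->T, B4->E, B3->T, B5->T, B4->E, B3->T, B5->T, B4->E, B3->T, B5->T, ...; covers B1=F, B2=E, B3=T, B3=F, B4=S, B4=E, B5=T, B6=T, B7=S, B8=T
union over all inputs: B1=F, B2=E, B3=T, B3=F, B4=S, B4=E, B5=T, B5=F, B6=T, B7=S, B8=T, B8=F (12 outcomes)
every size-1 subset falls short of the 12 outcomes (best: 10/12)
every size-2 subset falls short of the 12 outcomes (best: 11/12)
inputs {2, 4, 6} (size 3) cover everything; no size-3 subset with a lexicographically smaller index list covers all 12
Answer: 2, 4, 6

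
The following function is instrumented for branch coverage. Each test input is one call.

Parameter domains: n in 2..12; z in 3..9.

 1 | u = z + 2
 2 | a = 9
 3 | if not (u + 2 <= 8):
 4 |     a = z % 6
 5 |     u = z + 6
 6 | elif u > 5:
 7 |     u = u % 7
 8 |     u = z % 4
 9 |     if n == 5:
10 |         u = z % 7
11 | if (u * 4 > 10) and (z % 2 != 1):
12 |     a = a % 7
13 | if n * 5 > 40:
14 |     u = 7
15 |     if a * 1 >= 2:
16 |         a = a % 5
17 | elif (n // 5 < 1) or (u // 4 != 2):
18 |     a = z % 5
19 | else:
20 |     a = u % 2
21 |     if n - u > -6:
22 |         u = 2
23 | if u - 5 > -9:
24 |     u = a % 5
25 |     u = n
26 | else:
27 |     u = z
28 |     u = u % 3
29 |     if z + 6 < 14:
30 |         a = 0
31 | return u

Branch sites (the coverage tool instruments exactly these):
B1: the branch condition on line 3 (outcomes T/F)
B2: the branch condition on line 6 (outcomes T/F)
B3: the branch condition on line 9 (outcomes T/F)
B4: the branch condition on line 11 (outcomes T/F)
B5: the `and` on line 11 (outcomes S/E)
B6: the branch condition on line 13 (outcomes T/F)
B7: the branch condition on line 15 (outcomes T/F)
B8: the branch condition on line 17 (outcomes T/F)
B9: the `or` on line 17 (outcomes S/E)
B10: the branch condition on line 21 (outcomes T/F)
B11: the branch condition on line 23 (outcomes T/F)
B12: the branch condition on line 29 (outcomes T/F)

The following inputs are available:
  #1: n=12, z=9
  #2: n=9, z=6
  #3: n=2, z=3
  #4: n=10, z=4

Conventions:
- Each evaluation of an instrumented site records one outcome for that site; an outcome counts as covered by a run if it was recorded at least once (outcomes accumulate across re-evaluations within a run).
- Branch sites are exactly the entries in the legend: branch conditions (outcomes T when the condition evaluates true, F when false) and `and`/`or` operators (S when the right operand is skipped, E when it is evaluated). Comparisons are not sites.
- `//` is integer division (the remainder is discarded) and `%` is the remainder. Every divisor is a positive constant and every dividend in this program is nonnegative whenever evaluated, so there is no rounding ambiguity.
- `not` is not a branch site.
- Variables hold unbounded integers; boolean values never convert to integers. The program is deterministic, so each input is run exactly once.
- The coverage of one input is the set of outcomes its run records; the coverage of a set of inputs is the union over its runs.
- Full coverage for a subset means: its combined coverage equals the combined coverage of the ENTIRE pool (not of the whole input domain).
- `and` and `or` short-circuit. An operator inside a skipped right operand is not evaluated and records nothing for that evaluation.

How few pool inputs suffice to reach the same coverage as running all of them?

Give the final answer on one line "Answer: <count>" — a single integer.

input #1 (n=12, z=9): covers B1=T, B4=F, B5=E, B6=T, B7=T, B11=T
input #2 (n=9, z=6): covers B1=T, B4=T, B5=E, B6=T, B7=F, B11=T
input #3 (n=2, z=3): covers B1=F, B2=F, B4=F, B5=E, B6=F, B8=T, B9=S, B11=T
input #4 (n=10, z=4): covers B1=F, B2=T, B3=F, B4=F, B5=S, B6=T, B7=T, B11=T
together the pool reaches 16 outcomes: B1=T, B1=F, B2=T, B2=F, B3=F, B4=T, B4=F, B5=S, B5=E, B6=T, B6=F, B7=T, B7=F, B8=T, B9=S, B11=T
every size-1 subset falls short of the 16 outcomes (best: 8/16)
every size-2 subset falls short of the 16 outcomes (best: 13/16)
size 3: inputs {2, 3, 4} cover all 16 outcomes, and no lexicographically smaller subset of this size does

Answer: 3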